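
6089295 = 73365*83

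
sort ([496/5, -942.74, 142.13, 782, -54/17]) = [-942.74, -54/17, 496/5, 142.13, 782]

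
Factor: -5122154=-1*2^1*29^1*47^1*1879^1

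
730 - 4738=-4008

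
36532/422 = 18266/211 ≈ 86.57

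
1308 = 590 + 718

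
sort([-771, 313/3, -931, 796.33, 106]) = [-931, -771, 313/3, 106, 796.33]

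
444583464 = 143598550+300984914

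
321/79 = 4 + 5/79 ≈ 4.06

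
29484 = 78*378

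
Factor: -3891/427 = -1*3^1*7^(-1)*61^(-1)*1297^1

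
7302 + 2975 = 10277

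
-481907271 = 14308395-496215666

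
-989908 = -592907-397001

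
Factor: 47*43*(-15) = -1*3^1*5^1*43^1*47^1 = -30315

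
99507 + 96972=196479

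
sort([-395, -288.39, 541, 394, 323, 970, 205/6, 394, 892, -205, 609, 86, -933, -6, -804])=[-933, -804, -395, -288.39, -205, -6, 205/6, 86, 323, 394, 394, 541, 609, 892, 970]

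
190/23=8+6/23 ≈ 8.26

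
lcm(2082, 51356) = 154068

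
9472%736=640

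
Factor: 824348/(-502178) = -1*2^1*7^1*59^1*257^(-1)*499^1*977^(-1) = -412174/251089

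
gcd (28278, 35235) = 9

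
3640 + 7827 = 11467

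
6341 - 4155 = 2186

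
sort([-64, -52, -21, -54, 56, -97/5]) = [-64, -54, -52, -21, -97/5, 56]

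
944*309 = 291696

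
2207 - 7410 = -5203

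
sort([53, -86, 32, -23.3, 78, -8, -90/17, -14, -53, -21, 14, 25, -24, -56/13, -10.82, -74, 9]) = [-86, -74, -53, -24, -23.3, -21, -14, -10.82, -8, -90/17, -56/13, 9, 14, 25, 32, 53, 78]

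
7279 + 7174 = 14453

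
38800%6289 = 1066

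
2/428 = 1/214 ≈ 0.00467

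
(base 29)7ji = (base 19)hgf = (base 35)59g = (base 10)6456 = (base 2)1100100111000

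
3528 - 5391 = -1863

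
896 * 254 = 227584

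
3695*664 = 2453480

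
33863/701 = 48 + 215/701 ≈ 48.31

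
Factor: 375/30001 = 3^1 * 5^3 * 19^(-1) * 1579^(-1)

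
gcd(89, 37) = 1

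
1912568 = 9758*196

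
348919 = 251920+96999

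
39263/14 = 5609/2 = 2804.50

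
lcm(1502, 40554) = 40554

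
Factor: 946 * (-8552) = -1 * 2^4 * 11^1 * 43^1 * 1069^1 = -8090192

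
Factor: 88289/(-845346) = -1 * 2^(-1) * 3^(-1) * 88289^1 * 140891^(-1)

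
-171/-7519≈0.0227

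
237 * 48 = 11376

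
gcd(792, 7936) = 8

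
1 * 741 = 741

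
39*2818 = 109902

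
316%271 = 45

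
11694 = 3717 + 7977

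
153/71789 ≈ 0.00213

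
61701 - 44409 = 17292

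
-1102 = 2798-3900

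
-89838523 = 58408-89896931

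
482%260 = 222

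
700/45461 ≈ 0.0154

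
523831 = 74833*7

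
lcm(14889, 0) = 0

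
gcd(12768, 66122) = 14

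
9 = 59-50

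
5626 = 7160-1534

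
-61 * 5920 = -361120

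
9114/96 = 1519/16 ≈ 94.94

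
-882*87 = -76734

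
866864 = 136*6374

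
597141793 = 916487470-319345677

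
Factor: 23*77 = 7^1*11^1*23^1 = 1771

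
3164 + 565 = 3729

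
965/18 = 53+11/18 ≈ 53.61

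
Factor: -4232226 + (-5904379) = -1 * 5^1 * 43^1 * 47147^1 = -10136605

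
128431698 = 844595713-716164015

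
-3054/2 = -1527 = -1527.00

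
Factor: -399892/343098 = -1*2^1*3^(-2)*7^(-2)*257^1 = -514/441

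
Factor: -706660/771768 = -1*2^(-1)*3^(-5)*5^1*89^1 = -445/486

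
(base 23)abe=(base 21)ccd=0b1010110110101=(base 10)5557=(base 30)657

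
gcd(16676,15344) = 4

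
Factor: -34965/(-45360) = 2^(-4) * 3^(-1) * 37^1 = 37/48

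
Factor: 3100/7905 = 2^2*3^ (-1)*5^1*17^ (-1) = 20/51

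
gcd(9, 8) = 1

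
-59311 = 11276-70587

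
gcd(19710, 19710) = 19710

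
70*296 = 20720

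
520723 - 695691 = -174968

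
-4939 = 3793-8732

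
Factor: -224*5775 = -1*2^5*3^1*5^2*7^2*11^1 = -1293600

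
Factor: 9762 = 2^1*3^1*1627^1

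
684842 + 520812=1205654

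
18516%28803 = 18516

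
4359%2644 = 1715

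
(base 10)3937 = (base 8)7541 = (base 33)3ka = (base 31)430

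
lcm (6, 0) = 0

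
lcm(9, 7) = 63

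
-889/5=-177-4/5=-177.80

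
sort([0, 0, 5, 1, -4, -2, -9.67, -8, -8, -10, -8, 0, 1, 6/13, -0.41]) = [-10, -9.67, -8, -8, -8, -4, -2, -0.41, 0, 0, 0, 6/13, 1, 1, 5]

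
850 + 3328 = 4178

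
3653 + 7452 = 11105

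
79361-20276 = 59085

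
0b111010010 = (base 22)l4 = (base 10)466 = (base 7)1234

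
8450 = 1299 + 7151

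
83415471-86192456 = -2776985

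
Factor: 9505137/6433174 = 2^(-1) * 3^1 * 11^(-1) * 17^(-1) * 103^(-1) * 167^(-1) * 1601^1 * 1979^1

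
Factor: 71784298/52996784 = 2^(-3)*23^(-1)*79^1*144013^(-1)*454331^1 = 35892149/26498392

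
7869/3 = 2623 = 2623.00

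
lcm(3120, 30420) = 121680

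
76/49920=19/12480 ≈ 0.00152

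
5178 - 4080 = 1098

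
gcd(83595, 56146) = 1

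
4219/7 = 602 + 5/7 ≈ 602.71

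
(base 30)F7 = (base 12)321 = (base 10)457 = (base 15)207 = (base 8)711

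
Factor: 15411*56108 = 2^2*3^1*11^1*13^2*83^1*467^1 = 864680388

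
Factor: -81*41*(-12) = 2^2*3^5*41^1 = 39852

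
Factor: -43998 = -1 * 2^1 * 3^1 * 7333^1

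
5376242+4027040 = 9403282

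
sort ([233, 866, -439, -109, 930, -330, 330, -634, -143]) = [-634, -439, -330, -143, -109, 233, 330, 866, 930]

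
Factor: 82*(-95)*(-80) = 2^5*5^2*19^1*41^1 = 623200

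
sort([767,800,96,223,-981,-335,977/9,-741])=[-981,-741,-335,96,977/9,223,767,800]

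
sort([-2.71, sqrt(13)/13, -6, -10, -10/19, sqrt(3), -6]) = [-10, -6, -6, -2.71, -10/19, sqrt(13)/13, sqrt(3)]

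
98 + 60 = 158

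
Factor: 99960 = 2^3 * 3^1 * 5^1 * 7^2 * 17^1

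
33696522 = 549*61378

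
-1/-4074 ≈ 0.000245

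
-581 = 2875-3456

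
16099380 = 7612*2115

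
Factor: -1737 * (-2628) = 2^2 * 3^4 * 73^1 * 193^1 = 4564836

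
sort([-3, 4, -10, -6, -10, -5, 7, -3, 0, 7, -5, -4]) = [-10, -10, -6, -5, -5, -4, -3, -3, 0, 4, 7, 7]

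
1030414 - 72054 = 958360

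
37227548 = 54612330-17384782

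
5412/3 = 1804 = 1804.00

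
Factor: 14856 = 2^3 * 3^1 * 619^1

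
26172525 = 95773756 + -69601231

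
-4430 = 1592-6022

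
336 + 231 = 567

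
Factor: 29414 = 2^1 * 7^1 * 11^1 * 191^1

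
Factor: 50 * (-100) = -1 * 2^3 * 5^4 = -5000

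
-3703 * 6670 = -24699010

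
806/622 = 1 + 92/311 ≈ 1.30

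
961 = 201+760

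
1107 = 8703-7596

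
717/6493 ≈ 0.110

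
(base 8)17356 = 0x1eee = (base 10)7918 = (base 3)101212021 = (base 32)7ne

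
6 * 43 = 258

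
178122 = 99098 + 79024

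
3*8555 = 25665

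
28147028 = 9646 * 2918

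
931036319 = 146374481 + 784661838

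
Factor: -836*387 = -1*2^2*3^2*11^1*19^1*43^1 = -323532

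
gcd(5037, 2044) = 73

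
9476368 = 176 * 53843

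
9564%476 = 44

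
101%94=7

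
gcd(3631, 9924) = 1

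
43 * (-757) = -32551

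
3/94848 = 1/31616 ≈ 0.0000316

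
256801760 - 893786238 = -636984478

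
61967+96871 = 158838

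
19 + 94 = 113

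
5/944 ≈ 0.00530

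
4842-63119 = -58277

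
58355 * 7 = 408485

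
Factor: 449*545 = 5^1*109^1*449^1 = 244705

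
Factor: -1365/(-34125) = 5^(-2) = 1/25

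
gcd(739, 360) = 1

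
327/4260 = 109/1420 ≈ 0.0768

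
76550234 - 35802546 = 40747688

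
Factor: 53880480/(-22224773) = -1 * 2^5 * 3^2 * 5^1 * 17^1 * 31^1 * 71^1 * 109^(-1) * 203897^(-1)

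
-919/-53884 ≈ 0.0171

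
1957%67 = 14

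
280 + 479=759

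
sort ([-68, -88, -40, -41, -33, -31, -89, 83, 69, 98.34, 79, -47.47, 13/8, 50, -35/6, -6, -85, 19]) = [-89, -88, -85, -68, -47.47, -41, -40, -33, -31, -6, -35/6, 13/8, 19, 50, 69, 79, 83, 98.34]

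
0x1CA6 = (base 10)7334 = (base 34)6BO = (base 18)14B8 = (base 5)213314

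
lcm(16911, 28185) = 84555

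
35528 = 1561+33967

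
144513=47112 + 97401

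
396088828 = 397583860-1495032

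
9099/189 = 337/7 ≈ 48.14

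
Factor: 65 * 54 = 2^1 * 3^3 * 5^1 * 13^1 = 3510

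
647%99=53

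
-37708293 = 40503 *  (-931)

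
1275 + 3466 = 4741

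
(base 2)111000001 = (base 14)241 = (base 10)449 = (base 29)fe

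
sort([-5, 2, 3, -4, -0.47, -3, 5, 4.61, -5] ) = [-5, -5, -4, -3, -0.47, 2, 3, 4.61, 5] 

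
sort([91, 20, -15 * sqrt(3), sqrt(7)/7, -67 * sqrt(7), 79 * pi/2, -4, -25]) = [-67 * sqrt(7), -15 * sqrt(3), -25, -4, sqrt(7)/7, 20, 91, 79 * pi/2]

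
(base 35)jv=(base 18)22c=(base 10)696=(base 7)2013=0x2b8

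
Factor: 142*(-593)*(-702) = 2^2*3^3*13^1*71^1*593^1 = 59112612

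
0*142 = 0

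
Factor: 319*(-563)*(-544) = 2^5*11^1*17^1*29^1*563^1 = 97700768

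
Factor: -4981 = -1 * 17^1 * 293^1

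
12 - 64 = -52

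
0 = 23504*0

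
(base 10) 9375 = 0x249f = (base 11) 7053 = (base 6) 111223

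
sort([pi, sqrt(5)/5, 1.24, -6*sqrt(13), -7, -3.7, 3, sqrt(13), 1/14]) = [-6*sqrt(13), -7, -3.7, 1/14, sqrt(5)/5, 1.24, 3, pi, sqrt(13)]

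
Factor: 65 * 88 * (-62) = -1 * 2^4 * 5^1 * 11^1 * 13^1 * 31^1 = -354640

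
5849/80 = 73 + 9/80 ≈ 73.11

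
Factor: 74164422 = 2^1*3^1*43^1*263^1*1093^1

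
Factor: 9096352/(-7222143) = -1 * 2^5 * 3^(-1) * 599^(-1) * 4019^(-1) * 284261^1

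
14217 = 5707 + 8510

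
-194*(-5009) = 971746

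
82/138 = 41/69 ≈ 0.594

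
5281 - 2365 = 2916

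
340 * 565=192100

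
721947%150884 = 118411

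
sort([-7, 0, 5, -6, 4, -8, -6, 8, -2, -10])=[-10, -8, -7, -6, -6, -2, 0, 4, 5, 8]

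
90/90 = 1 = 1.00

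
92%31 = 30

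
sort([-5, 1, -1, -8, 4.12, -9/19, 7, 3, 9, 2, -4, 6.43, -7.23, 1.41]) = [-8, -7.23, -5, -4, -1, -9/19, 1, 1.41, 2, 3, 4.12, 6.43, 7, 9]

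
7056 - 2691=4365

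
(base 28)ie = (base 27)j5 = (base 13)30b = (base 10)518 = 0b1000000110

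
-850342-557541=-1407883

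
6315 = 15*421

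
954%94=14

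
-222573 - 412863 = -635436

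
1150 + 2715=3865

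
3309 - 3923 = -614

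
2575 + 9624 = 12199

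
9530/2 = 4765 = 4765.00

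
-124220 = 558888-683108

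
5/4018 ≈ 0.00124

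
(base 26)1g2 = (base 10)1094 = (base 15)4ce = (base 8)2106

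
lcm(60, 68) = 1020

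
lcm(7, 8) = 56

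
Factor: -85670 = -1*2^1*5^1*13^1*659^1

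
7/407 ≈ 0.0172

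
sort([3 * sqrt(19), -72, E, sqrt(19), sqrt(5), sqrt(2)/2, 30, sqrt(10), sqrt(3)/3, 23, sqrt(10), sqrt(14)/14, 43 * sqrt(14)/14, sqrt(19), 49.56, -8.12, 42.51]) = [-72, -8.12, sqrt(14)/14, sqrt(3)/3, sqrt(2)/2, sqrt(5), E, sqrt(10), sqrt(10), sqrt(19), sqrt(19), 43 * sqrt(14)/14, 3 * sqrt(19), 23, 30, 42.51, 49.56]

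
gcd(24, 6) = 6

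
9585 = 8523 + 1062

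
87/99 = 29/33 ≈ 0.879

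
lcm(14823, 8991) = 548451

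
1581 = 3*527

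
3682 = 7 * 526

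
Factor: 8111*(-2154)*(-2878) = 2^2*3^1*359^1*1439^1*8111^1 = 50281808532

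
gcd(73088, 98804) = 4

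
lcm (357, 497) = 25347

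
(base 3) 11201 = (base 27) 4j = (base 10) 127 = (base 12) a7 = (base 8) 177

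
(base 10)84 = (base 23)3f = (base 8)124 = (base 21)40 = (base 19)48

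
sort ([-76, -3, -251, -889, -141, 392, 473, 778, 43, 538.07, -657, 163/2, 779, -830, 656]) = [-889, -830, -657, -251, -141, -76, -3, 43, 163/2, 392, 473, 538.07, 656, 778, 779]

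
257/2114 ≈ 0.122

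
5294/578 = 9 + 46/289 ≈ 9.16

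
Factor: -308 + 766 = 2^1*229^1 = 458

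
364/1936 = 91/484 ≈ 0.188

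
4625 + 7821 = 12446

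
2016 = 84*24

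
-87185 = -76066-11119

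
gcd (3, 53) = 1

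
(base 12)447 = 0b1001110111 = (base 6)2531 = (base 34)ij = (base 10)631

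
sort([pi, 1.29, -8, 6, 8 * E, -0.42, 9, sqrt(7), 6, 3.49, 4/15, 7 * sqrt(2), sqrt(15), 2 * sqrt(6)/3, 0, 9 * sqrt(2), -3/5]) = [-8, -3/5, -0.42, 0, 4/15, 1.29, 2 * sqrt(6)/3, sqrt(7), pi, 3.49, sqrt(15), 6, 6, 9, 7 * sqrt(2), 9 * sqrt(2), 8 * E]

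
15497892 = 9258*1674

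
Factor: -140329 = -1 * 7^1 * 20047^1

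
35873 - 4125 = 31748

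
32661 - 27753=4908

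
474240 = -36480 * (-13)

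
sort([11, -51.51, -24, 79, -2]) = [-51.51, -24, -2, 11, 79]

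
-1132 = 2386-3518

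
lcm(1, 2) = 2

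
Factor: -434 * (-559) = 2^1 * 7^1 * 13^1 * 31^1 * 43^1 = 242606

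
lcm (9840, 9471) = 757680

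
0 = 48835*0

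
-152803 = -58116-94687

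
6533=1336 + 5197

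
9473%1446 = 797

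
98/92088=49/46044 ≈ 0.00106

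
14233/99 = 143 + 76/99 ≈ 143.77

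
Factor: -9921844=-1 * 2^2 * 631^1 * 3931^1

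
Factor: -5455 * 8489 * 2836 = -1 * 2^2 * 5^1 * 13^1 * 653^1 * 709^1 * 1091^1 = -131328055820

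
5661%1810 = 231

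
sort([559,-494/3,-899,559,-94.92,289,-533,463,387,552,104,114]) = [-899,-533,-494/3,-94.92,104,114,289,387,463,552,559,559]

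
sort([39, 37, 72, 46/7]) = [46/7, 37, 39, 72]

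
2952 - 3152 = -200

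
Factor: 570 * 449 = 2^1 * 3^1 * 5^1 * 19^1 * 449^1 = 255930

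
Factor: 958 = 2^1*479^1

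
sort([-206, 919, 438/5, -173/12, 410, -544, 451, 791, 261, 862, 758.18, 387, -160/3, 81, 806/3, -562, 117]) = [-562, -544, -206, -160/3, -173/12, 81, 438/5, 117, 261, 806/3, 387, 410, 451, 758.18, 791, 862, 919]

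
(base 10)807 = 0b1100100111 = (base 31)q1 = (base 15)38c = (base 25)177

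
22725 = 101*225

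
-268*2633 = -705644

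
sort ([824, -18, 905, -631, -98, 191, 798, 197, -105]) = [-631, -105, -98, -18, 191, 197, 798, 824, 905]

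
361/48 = 7 + 25/48 ≈ 7.52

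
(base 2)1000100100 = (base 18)1c8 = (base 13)332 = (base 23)10j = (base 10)548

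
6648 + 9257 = 15905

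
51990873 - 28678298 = 23312575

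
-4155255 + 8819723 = 4664468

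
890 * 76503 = 68087670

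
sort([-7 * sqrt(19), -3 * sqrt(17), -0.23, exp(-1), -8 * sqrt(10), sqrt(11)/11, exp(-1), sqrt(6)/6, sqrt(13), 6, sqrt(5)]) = [-7 * sqrt(19), -8 * sqrt(10), -3 * sqrt(17), -0.23, sqrt(11)/11, exp(-1), exp(-1), sqrt(6)/6, sqrt(5), sqrt(13), 6]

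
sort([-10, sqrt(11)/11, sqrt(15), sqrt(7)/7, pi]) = [-10, sqrt(11)/11, sqrt(7)/7, pi, sqrt(15)]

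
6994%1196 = 1014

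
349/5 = 69 + 4/5 = 69.80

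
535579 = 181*2959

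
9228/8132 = 2307/2033 ≈ 1.13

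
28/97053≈0.000289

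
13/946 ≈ 0.0137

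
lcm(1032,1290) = 5160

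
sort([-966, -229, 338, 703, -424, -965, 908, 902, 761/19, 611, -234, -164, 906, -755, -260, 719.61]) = [-966, -965, -755, -424, -260, -234, -229, -164, 761/19, 338, 611, 703, 719.61, 902, 906, 908]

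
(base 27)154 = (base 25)19i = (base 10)868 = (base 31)s0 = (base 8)1544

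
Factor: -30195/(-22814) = 2^(-1) * 3^2 * 5^1 * 17^(-1) = 45/34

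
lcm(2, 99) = 198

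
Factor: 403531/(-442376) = -1*2^(-3)*11^(-2)*883^1 = -883/968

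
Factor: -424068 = -1*2^2*3^1*35339^1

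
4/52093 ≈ 0.0000768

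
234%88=58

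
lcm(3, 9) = 9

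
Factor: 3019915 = 5^1*29^1*59^1*353^1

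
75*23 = 1725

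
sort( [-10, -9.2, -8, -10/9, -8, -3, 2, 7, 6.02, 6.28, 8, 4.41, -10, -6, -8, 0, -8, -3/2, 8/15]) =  [-10, -10, -9.2, -8, -8, -8, -8, -6, -3, -3/2, -10/9, 0, 8/15, 2, 4.41, 6.02, 6.28, 7, 8]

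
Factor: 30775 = 5^2*1231^1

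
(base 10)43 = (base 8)53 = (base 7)61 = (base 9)47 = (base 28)1f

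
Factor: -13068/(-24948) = 3^(-1)*7^(-1)*11^1 = 11/21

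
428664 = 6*71444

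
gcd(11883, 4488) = 51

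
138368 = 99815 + 38553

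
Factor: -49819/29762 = -1*2^(-1)*7^1*11^1*23^(-1) = -77/46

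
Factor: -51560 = -1*2^3*5^1*1289^1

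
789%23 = 7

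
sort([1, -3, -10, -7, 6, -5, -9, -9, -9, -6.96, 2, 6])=[-10, -9, -9, -9, -7, -6.96, -5, -3, 1, 2, 6, 6]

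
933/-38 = -24 - 21/38 ≈ -24.55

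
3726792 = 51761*72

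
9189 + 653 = 9842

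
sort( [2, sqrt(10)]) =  [2, sqrt(10)]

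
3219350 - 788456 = 2430894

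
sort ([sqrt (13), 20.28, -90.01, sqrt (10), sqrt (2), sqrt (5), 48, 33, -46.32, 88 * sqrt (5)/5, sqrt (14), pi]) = [-90.01, -46.32, sqrt (2), sqrt (5), pi, sqrt (10), sqrt (13), sqrt (14), 20.28, 33, 88 * sqrt (5)/5, 48]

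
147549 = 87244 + 60305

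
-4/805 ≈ -0.00497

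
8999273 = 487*18479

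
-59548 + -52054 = -111602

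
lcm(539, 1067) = 52283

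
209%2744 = 209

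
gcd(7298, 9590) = 2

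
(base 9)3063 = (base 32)264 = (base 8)4304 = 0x8c4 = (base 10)2244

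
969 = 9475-8506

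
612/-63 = -68/7 ≈ -9.71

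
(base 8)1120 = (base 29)kc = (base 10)592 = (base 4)21100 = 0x250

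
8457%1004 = 425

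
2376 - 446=1930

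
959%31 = 29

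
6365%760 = 285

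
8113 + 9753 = 17866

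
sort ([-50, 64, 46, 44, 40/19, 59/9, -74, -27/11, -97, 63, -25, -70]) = [-97, -74, -70, -50, -25, -27/11, 40/19, 59/9, 44, 46, 63, 64]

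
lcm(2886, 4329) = 8658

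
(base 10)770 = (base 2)1100000010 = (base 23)1ab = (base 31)oq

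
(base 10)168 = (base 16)a8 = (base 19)8g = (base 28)60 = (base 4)2220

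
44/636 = 11/159 ≈ 0.0692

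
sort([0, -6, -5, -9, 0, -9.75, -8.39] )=[-9.75, -9, -8.39, -6, -5, 0, 0] 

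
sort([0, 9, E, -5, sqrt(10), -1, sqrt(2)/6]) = [-5, -1, 0, sqrt(2)/6, E, sqrt(10), 9]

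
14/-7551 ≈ -0.00185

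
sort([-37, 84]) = [-37, 84]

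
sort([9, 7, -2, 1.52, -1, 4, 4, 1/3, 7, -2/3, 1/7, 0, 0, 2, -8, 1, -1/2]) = [-8, -2, -1, -2/3, -1/2, 0, 0, 1/7, 1/3, 1, 1.52, 2, 4, 4, 7, 7, 9]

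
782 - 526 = 256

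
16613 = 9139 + 7474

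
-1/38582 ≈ -0.0000259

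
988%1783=988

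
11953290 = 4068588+7884702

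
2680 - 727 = 1953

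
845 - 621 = 224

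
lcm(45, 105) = 315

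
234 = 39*6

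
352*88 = 30976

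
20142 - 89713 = -69571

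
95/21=4 + 11/21 ≈ 4.52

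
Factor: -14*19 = -1*2^1*7^1*19^1 = -266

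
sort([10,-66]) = [-66,10]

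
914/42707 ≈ 0.0214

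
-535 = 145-680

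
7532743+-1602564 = 5930179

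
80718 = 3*26906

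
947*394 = 373118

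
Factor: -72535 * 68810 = -1 * 2^1 * 5^2 * 7^1 * 89^1 * 163^1 * 983^1 = -4991133350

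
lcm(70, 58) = 2030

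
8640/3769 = 2 + 1102/3769 ≈ 2.29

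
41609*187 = 7780883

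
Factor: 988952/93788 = 2^1 * 23447^(-1) * 123619^1 = 247238/23447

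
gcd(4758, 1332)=6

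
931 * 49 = 45619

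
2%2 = 0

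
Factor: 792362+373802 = 2^2*47^1*6203^1 = 1166164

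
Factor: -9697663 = -1*37^1*349^1*751^1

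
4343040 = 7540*576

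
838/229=3 + 151/229 ≈ 3.66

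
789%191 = 25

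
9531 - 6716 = 2815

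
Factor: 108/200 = 2^(-1)*3^3*5^(-2) = 27/50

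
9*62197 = 559773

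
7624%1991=1651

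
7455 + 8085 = 15540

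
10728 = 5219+5509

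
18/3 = 6 = 6.00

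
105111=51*2061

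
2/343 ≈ 0.00583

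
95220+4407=99627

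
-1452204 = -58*25038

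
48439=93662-45223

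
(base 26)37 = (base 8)125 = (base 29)2r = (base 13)67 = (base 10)85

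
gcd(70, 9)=1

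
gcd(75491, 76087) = 1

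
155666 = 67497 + 88169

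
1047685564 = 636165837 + 411519727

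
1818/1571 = 1+247/1571 ≈ 1.16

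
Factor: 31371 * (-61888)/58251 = -1 * 2^6 * 967^1 * 10457^1 * 19417^(-1) = -647162816/19417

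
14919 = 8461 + 6458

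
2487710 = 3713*670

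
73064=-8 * (-9133)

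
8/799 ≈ 0.0100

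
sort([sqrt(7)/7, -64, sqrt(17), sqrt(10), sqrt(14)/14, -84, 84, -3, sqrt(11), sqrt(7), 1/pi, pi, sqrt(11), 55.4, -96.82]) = [-96.82, -84, -64, -3, sqrt(14)/14, 1/pi, sqrt(7)/7, sqrt(7), pi, sqrt(10), sqrt(11), sqrt(11), sqrt(17), 55.4, 84]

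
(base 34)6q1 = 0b1111010001101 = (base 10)7821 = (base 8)17215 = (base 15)24b6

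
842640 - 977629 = -134989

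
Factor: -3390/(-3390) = 1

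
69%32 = 5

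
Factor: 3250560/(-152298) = -1*2^6*3^(-1)*5^1*1693^1*8461^(-1) = -541760/25383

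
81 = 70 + 11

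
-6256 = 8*(-782)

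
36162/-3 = -12054 = -12054.00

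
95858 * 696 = 66717168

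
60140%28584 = 2972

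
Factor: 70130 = 2^1*5^1*7013^1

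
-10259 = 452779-463038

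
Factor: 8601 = 3^1 * 47^1 * 61^1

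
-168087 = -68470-99617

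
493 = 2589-2096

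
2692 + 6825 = 9517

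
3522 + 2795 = 6317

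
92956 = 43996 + 48960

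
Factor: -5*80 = -1*2^4*5^2 = -400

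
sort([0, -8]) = [-8, 0]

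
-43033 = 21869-64902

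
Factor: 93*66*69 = 2^1*3^3*11^1*23^1*31^1 = 423522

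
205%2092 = 205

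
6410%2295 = 1820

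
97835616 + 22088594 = 119924210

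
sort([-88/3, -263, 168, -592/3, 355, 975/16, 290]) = [-263, -592/3, -88/3, 975/16, 168, 290, 355]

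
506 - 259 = 247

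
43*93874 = 4036582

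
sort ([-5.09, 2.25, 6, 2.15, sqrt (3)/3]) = [-5.09, sqrt (3)/3, 2.15, 2.25, 6]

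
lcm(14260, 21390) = 42780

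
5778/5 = 1155 + 3/5 = 1155.60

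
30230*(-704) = -21281920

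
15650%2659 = 2355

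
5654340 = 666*8490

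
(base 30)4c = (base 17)7d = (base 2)10000100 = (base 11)110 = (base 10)132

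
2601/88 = 29 + 49/88 ≈ 29.56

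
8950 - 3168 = 5782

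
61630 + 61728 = 123358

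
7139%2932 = 1275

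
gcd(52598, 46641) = 7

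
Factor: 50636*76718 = 2^3*89^1*431^1*12659^1 = 3884692648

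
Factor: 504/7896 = 3^1 * 47^(-1) = 3/47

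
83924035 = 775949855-692025820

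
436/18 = 218/9 ≈ 24.22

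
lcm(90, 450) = 450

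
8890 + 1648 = 10538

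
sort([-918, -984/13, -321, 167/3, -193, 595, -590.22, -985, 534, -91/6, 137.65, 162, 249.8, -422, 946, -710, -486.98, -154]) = [-985, -918, -710, -590.22, -486.98, -422, -321, -193, -154, -984/13, -91/6, 167/3, 137.65, 162, 249.8, 534, 595, 946]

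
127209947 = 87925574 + 39284373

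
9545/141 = 67 + 98/141 ≈ 67.70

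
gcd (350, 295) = 5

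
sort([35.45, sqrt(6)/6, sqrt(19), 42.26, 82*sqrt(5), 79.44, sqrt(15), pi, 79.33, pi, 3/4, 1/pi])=[1/pi, sqrt(6)/6, 3/4, pi, pi, sqrt(15), sqrt(19), 35.45, 42.26, 79.33, 79.44, 82*sqrt(5)]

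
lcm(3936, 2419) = 232224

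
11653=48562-36909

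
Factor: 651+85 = 2^5*23^1 = 736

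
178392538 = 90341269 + 88051269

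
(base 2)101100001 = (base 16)161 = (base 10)353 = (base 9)432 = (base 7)1013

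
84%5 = 4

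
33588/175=191 + 163/175 ≈ 191.93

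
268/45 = 5+43/45 ≈ 5.96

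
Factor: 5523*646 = 2^1*3^1*7^1*17^1*19^1*263^1 = 3567858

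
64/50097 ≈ 0.00128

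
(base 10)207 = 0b11001111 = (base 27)7i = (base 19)ah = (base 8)317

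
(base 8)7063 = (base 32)3hj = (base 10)3635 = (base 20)91f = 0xe33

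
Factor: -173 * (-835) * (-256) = -1 * 2^8 * 5^1 * 167^1 * 173^1 = -36980480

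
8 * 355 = 2840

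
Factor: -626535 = -1 * 3^4 * 5^1 * 7^1 * 13^1 * 17^1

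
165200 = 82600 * 2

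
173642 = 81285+92357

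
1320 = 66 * 20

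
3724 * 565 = 2104060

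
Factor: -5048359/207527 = -1*139^(-1)*1493^(-1)*5048359^1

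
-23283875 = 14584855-37868730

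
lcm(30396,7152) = 121584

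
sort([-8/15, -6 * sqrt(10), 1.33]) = [-6 * sqrt(10), -8/15, 1.33]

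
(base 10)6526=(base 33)5wp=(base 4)1211332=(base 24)b7m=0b1100101111110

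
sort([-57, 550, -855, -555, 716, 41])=[-855, -555, -57, 41, 550, 716]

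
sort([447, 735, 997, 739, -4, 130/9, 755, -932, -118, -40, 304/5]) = [-932, -118, -40, -4, 130/9, 304/5, 447, 735, 739, 755, 997]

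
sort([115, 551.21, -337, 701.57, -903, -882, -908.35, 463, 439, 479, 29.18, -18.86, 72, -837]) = [-908.35, -903, -882, -837, -337, -18.86, 29.18, 72, 115, 439, 463, 479, 551.21, 701.57]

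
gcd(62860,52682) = 14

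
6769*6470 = 43795430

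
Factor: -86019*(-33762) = 2^1*3^2*17^1*53^1*331^1*541^1 = 2904173478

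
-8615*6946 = -59839790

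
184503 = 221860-37357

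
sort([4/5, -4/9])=[-4/9, 4/5]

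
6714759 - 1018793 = 5695966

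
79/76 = 1 + 3/76 ≈ 1.04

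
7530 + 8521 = 16051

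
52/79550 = 26/39775 ≈ 0.000654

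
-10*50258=-502580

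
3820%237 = 28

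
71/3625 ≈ 0.0196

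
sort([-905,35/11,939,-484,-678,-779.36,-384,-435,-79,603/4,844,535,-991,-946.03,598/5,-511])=[-991,-946.03,-905,-779.36,-678,-511,-484,-435,-384,-79,35/11,598/5,603/4,535,844,939]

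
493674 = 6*82279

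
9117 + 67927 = 77044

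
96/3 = 32 = 32.00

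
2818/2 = 1409 = 1409.00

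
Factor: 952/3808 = 2^(-2) = 1/4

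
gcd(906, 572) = 2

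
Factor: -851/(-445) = 5^(-1) * 23^1 * 37^1 * 89^(-1)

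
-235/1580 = -47/316 ≈ -0.149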